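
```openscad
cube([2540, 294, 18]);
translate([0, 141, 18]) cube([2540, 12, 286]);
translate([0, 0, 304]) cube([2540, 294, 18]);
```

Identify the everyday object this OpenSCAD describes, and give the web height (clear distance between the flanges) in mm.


An I-beam. The web height is 286 mm.

Two wide flanges with a thin centred web — an I-beam. Overall 322 mm minus two 18 mm flanges gives a web of 322 − 2·18 = 286 mm.


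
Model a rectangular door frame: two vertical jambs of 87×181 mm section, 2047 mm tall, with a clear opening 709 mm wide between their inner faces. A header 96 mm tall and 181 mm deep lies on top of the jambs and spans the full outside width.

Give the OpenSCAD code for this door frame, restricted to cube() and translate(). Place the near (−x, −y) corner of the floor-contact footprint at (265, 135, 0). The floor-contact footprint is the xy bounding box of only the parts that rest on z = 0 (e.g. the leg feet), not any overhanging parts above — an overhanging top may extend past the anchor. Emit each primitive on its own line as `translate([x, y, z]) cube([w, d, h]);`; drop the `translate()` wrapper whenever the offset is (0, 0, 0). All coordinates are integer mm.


translate([265, 135, 0]) cube([87, 181, 2047]);
translate([1061, 135, 0]) cube([87, 181, 2047]);
translate([265, 135, 2047]) cube([883, 181, 96]);


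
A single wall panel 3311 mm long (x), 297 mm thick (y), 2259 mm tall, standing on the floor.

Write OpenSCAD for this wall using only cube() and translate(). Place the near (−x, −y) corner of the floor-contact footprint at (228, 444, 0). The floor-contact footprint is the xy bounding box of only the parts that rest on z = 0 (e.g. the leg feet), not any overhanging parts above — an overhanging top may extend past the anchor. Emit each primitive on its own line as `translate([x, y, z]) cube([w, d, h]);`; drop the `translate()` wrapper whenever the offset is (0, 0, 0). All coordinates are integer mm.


translate([228, 444, 0]) cube([3311, 297, 2259]);


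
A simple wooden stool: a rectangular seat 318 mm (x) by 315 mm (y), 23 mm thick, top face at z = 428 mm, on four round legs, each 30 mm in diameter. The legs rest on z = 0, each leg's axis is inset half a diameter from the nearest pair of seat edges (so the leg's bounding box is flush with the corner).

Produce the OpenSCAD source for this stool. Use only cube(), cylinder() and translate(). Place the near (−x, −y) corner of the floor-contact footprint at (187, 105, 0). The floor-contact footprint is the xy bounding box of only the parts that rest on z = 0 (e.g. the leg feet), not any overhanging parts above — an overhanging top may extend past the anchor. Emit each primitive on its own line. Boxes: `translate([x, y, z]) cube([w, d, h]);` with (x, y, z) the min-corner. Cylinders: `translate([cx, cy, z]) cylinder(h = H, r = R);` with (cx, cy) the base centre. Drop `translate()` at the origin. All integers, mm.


translate([187, 105, 405]) cube([318, 315, 23]);
translate([202, 120, 0]) cylinder(h = 405, r = 15);
translate([490, 120, 0]) cylinder(h = 405, r = 15);
translate([202, 405, 0]) cylinder(h = 405, r = 15);
translate([490, 405, 0]) cylinder(h = 405, r = 15);


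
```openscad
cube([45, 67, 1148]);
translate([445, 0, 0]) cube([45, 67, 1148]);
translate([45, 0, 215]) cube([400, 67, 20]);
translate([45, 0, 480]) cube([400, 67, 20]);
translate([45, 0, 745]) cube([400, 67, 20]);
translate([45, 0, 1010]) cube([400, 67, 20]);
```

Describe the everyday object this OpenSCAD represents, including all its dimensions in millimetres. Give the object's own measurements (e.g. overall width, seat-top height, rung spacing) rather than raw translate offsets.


A straight ladder. Two 45×67 mm vertical rails, 1148 mm tall, stand 490 mm apart (outside-to-outside) with their front faces coplanar on the −y side. 4 rungs, each 67 mm deep and 20 mm tall, span between the inner faces of the rails, front faces flush with the rails. The lowest rung's underside is at z = 215 mm and rungs are spaced 265 mm apart (underside to underside).


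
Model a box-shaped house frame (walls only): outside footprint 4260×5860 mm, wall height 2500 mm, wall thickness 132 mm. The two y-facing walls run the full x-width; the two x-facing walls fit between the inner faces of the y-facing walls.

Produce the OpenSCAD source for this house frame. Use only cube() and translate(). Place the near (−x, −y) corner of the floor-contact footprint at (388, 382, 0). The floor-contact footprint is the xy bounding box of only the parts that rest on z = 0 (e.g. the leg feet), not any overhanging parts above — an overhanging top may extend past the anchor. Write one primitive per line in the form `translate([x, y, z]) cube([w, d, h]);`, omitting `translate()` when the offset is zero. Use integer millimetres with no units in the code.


translate([388, 382, 0]) cube([4260, 132, 2500]);
translate([388, 6110, 0]) cube([4260, 132, 2500]);
translate([388, 514, 0]) cube([132, 5596, 2500]);
translate([4516, 514, 0]) cube([132, 5596, 2500]);


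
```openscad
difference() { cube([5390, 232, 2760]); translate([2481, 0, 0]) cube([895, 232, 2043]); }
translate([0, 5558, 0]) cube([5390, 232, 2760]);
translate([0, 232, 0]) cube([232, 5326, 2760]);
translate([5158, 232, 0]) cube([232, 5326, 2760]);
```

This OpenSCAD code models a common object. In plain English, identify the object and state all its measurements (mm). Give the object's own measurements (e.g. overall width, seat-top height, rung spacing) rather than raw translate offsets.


A single room: four walls, each 2760 mm tall and 232 mm thick, enclosing an outside footprint 5390×5790 mm (x × y), no floor or roof. The front and back walls (−y and +y sides) run the full x-width; the side walls fit between their inner faces. A door opening 895 mm wide and 2043 mm tall is cut through the front wall from the floor up, its −x edge 2481 mm from the wall's −x end.


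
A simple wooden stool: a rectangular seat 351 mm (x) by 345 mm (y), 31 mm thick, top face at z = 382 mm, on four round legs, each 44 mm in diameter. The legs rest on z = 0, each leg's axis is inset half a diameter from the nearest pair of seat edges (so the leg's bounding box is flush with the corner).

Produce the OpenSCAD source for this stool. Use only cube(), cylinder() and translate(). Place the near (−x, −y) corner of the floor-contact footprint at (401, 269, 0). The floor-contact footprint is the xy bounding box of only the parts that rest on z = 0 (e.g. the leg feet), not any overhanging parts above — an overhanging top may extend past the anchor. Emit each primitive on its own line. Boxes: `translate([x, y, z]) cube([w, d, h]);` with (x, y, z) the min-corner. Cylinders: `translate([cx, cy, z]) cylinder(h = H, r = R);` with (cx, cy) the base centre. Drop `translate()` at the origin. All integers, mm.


// leg_h = 382 - 31 = 351
translate([401, 269, 351]) cube([351, 345, 31]);
translate([423, 291, 0]) cylinder(h = 351, r = 22);
translate([730, 291, 0]) cylinder(h = 351, r = 22);
translate([423, 592, 0]) cylinder(h = 351, r = 22);
translate([730, 592, 0]) cylinder(h = 351, r = 22);


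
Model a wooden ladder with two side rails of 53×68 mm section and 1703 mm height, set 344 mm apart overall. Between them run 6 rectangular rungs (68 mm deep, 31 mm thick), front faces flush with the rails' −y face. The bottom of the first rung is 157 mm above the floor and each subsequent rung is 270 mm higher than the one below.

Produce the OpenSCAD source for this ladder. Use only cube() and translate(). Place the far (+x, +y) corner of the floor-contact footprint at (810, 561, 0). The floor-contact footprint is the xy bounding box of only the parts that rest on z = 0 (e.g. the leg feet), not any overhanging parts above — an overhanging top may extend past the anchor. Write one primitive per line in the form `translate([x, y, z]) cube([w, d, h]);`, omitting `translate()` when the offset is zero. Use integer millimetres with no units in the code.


translate([466, 493, 0]) cube([53, 68, 1703]);
translate([757, 493, 0]) cube([53, 68, 1703]);
translate([519, 493, 157]) cube([238, 68, 31]);
translate([519, 493, 427]) cube([238, 68, 31]);
translate([519, 493, 697]) cube([238, 68, 31]);
translate([519, 493, 967]) cube([238, 68, 31]);
translate([519, 493, 1237]) cube([238, 68, 31]);
translate([519, 493, 1507]) cube([238, 68, 31]);


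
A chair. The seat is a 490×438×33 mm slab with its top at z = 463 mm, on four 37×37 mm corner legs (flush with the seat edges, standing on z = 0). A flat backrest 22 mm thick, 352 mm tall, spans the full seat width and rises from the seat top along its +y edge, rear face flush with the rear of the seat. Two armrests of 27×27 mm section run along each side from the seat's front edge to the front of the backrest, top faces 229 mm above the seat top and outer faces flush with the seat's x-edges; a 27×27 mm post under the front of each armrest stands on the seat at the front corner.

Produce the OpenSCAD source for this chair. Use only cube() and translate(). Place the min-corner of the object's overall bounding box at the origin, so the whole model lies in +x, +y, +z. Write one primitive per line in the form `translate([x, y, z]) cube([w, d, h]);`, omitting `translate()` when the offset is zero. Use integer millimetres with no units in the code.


// leg_h = 463 - 33 = 430
// arm post h = 229 - 27 = 202
translate([0, 0, 430]) cube([490, 438, 33]);
cube([37, 37, 430]);
translate([453, 0, 0]) cube([37, 37, 430]);
translate([0, 401, 0]) cube([37, 37, 430]);
translate([453, 401, 0]) cube([37, 37, 430]);
translate([0, 416, 463]) cube([490, 22, 352]);
translate([0, 0, 665]) cube([27, 416, 27]);
translate([463, 0, 665]) cube([27, 416, 27]);
translate([0, 0, 463]) cube([27, 27, 202]);
translate([463, 0, 463]) cube([27, 27, 202]);


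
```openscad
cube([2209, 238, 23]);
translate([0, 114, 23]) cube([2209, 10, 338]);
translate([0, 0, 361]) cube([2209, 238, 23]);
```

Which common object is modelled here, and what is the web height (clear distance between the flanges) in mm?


An I-beam. The web height is 338 mm.

Two wide flanges with a thin centred web — an I-beam. Overall 384 mm minus two 23 mm flanges gives a web of 384 − 2·23 = 338 mm.


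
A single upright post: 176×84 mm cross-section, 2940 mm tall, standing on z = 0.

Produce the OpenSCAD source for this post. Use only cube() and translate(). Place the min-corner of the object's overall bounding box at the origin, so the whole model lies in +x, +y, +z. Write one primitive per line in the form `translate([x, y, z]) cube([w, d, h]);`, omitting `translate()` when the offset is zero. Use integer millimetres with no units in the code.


cube([176, 84, 2940]);


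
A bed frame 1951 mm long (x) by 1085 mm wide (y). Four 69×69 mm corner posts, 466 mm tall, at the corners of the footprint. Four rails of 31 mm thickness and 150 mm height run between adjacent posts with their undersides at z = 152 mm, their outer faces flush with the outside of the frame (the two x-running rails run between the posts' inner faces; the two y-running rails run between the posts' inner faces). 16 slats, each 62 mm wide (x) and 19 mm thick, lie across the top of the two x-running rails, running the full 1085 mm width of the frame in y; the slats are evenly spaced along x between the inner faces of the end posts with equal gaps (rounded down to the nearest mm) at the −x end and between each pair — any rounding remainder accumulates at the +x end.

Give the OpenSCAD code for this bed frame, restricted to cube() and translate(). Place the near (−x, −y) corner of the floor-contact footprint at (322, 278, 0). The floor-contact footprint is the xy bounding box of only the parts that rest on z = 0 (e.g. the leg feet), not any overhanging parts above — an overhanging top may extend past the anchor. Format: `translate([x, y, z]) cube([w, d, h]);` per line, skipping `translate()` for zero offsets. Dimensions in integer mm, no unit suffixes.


translate([322, 278, 0]) cube([69, 69, 466]);
translate([322, 1294, 0]) cube([69, 69, 466]);
translate([2204, 278, 0]) cube([69, 69, 466]);
translate([2204, 1294, 0]) cube([69, 69, 466]);
translate([391, 278, 152]) cube([1813, 31, 150]);
translate([391, 1332, 152]) cube([1813, 31, 150]);
translate([322, 347, 152]) cube([31, 947, 150]);
translate([2242, 347, 152]) cube([31, 947, 150]);
translate([439, 278, 302]) cube([62, 1085, 19]);
translate([549, 278, 302]) cube([62, 1085, 19]);
translate([659, 278, 302]) cube([62, 1085, 19]);
translate([769, 278, 302]) cube([62, 1085, 19]);
translate([879, 278, 302]) cube([62, 1085, 19]);
translate([989, 278, 302]) cube([62, 1085, 19]);
translate([1099, 278, 302]) cube([62, 1085, 19]);
translate([1209, 278, 302]) cube([62, 1085, 19]);
translate([1319, 278, 302]) cube([62, 1085, 19]);
translate([1429, 278, 302]) cube([62, 1085, 19]);
translate([1539, 278, 302]) cube([62, 1085, 19]);
translate([1649, 278, 302]) cube([62, 1085, 19]);
translate([1759, 278, 302]) cube([62, 1085, 19]);
translate([1869, 278, 302]) cube([62, 1085, 19]);
translate([1979, 278, 302]) cube([62, 1085, 19]);
translate([2089, 278, 302]) cube([62, 1085, 19]);


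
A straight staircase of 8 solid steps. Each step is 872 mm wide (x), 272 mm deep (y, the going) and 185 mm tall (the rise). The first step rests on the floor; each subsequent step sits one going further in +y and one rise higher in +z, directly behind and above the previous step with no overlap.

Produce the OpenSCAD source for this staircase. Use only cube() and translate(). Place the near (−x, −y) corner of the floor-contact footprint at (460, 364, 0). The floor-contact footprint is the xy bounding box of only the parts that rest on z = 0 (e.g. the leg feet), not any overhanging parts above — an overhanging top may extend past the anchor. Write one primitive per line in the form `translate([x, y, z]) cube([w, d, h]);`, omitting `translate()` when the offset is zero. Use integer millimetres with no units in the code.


translate([460, 364, 0]) cube([872, 272, 185]);
translate([460, 636, 185]) cube([872, 272, 185]);
translate([460, 908, 370]) cube([872, 272, 185]);
translate([460, 1180, 555]) cube([872, 272, 185]);
translate([460, 1452, 740]) cube([872, 272, 185]);
translate([460, 1724, 925]) cube([872, 272, 185]);
translate([460, 1996, 1110]) cube([872, 272, 185]);
translate([460, 2268, 1295]) cube([872, 272, 185]);


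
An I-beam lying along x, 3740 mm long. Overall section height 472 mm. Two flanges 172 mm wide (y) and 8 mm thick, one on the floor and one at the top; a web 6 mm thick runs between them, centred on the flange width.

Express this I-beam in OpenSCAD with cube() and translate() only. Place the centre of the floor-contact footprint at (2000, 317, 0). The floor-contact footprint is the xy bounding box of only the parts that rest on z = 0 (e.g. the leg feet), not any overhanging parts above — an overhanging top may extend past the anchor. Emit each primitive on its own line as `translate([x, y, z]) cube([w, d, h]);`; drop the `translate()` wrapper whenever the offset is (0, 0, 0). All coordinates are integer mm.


translate([130, 231, 0]) cube([3740, 172, 8]);
translate([130, 314, 8]) cube([3740, 6, 456]);
translate([130, 231, 464]) cube([3740, 172, 8]);


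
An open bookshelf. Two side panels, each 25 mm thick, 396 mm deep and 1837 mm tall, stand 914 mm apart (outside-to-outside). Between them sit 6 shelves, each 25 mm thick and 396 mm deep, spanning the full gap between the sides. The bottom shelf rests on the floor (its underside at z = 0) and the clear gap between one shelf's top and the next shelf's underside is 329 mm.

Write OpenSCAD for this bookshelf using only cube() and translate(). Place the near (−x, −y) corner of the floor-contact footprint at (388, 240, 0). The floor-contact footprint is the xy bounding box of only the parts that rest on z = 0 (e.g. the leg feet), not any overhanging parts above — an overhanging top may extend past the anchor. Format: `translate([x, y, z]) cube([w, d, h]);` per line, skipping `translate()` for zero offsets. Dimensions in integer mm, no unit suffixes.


translate([388, 240, 0]) cube([25, 396, 1837]);
translate([1277, 240, 0]) cube([25, 396, 1837]);
translate([413, 240, 0]) cube([864, 396, 25]);
translate([413, 240, 354]) cube([864, 396, 25]);
translate([413, 240, 708]) cube([864, 396, 25]);
translate([413, 240, 1062]) cube([864, 396, 25]);
translate([413, 240, 1416]) cube([864, 396, 25]);
translate([413, 240, 1770]) cube([864, 396, 25]);


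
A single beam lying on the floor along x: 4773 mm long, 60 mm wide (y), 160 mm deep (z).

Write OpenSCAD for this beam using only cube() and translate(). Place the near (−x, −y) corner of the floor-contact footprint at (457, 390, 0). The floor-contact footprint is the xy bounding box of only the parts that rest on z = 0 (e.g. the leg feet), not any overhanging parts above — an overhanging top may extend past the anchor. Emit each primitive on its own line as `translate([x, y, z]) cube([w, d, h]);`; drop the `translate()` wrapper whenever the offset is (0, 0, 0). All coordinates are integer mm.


translate([457, 390, 0]) cube([4773, 60, 160]);


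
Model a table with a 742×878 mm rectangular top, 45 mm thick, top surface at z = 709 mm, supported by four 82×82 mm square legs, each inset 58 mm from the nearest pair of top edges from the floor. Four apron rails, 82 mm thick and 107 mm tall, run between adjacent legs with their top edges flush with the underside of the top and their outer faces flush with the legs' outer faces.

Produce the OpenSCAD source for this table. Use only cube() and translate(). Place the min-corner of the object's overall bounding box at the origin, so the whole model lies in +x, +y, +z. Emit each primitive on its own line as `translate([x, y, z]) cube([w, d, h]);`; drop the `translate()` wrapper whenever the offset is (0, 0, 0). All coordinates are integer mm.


translate([0, 0, 664]) cube([742, 878, 45]);
translate([58, 58, 0]) cube([82, 82, 664]);
translate([602, 58, 0]) cube([82, 82, 664]);
translate([58, 738, 0]) cube([82, 82, 664]);
translate([602, 738, 0]) cube([82, 82, 664]);
translate([140, 58, 557]) cube([462, 82, 107]);
translate([140, 738, 557]) cube([462, 82, 107]);
translate([58, 140, 557]) cube([82, 598, 107]);
translate([602, 140, 557]) cube([82, 598, 107]);


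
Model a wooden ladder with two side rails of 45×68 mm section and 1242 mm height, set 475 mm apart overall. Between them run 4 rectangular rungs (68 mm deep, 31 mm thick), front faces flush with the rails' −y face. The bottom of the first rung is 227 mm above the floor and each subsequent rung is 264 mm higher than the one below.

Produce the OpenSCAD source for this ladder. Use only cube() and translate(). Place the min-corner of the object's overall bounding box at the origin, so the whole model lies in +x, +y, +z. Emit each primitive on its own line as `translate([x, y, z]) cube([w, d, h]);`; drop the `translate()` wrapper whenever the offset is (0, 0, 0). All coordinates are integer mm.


// rung span = 475 - 2*45 = 385
// rung[k] z = 227 + k*264
cube([45, 68, 1242]);
translate([430, 0, 0]) cube([45, 68, 1242]);
translate([45, 0, 227]) cube([385, 68, 31]);
translate([45, 0, 491]) cube([385, 68, 31]);
translate([45, 0, 755]) cube([385, 68, 31]);
translate([45, 0, 1019]) cube([385, 68, 31]);


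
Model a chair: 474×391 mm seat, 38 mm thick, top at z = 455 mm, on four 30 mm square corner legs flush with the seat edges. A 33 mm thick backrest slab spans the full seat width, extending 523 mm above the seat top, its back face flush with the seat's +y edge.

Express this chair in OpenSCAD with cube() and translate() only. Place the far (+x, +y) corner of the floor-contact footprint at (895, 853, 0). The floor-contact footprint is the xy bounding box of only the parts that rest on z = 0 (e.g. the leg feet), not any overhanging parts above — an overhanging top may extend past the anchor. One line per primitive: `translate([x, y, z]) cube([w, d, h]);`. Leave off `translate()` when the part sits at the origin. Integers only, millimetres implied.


// leg_h = 455 - 38 = 417
translate([421, 462, 417]) cube([474, 391, 38]);
translate([421, 462, 0]) cube([30, 30, 417]);
translate([865, 462, 0]) cube([30, 30, 417]);
translate([421, 823, 0]) cube([30, 30, 417]);
translate([865, 823, 0]) cube([30, 30, 417]);
translate([421, 820, 455]) cube([474, 33, 523]);


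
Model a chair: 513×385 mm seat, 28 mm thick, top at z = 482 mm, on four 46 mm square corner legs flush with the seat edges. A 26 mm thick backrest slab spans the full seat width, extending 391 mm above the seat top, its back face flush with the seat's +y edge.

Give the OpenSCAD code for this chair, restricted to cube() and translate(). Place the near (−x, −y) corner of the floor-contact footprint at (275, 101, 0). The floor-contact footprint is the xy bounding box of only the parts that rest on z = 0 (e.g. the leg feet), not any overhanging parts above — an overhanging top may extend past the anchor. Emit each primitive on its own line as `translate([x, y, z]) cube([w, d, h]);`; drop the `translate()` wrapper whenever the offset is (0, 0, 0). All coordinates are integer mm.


translate([275, 101, 454]) cube([513, 385, 28]);
translate([275, 101, 0]) cube([46, 46, 454]);
translate([742, 101, 0]) cube([46, 46, 454]);
translate([275, 440, 0]) cube([46, 46, 454]);
translate([742, 440, 0]) cube([46, 46, 454]);
translate([275, 460, 482]) cube([513, 26, 391]);


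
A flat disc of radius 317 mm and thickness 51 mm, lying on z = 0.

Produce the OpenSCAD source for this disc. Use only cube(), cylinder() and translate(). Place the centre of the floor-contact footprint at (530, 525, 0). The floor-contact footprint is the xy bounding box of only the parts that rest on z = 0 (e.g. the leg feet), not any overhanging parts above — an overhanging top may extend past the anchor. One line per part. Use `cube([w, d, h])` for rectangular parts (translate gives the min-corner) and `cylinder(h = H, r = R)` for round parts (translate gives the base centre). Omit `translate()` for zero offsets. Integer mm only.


translate([530, 525, 0]) cylinder(h = 51, r = 317);


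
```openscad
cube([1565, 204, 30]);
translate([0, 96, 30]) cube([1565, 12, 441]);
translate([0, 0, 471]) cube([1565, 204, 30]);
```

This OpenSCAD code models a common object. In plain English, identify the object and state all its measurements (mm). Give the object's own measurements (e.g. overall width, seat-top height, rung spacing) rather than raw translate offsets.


An I-beam lying along x, 1565 mm long. Overall section height 501 mm. Two flanges 204 mm wide (y) and 30 mm thick, one on the floor and one at the top; a web 12 mm thick runs between them, centred on the flange width.


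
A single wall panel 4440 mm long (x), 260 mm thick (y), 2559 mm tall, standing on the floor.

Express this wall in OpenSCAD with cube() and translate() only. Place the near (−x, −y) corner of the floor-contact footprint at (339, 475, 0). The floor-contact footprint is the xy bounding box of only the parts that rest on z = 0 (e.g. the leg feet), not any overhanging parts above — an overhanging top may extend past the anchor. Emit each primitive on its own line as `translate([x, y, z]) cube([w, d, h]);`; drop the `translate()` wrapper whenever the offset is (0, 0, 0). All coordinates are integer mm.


translate([339, 475, 0]) cube([4440, 260, 2559]);


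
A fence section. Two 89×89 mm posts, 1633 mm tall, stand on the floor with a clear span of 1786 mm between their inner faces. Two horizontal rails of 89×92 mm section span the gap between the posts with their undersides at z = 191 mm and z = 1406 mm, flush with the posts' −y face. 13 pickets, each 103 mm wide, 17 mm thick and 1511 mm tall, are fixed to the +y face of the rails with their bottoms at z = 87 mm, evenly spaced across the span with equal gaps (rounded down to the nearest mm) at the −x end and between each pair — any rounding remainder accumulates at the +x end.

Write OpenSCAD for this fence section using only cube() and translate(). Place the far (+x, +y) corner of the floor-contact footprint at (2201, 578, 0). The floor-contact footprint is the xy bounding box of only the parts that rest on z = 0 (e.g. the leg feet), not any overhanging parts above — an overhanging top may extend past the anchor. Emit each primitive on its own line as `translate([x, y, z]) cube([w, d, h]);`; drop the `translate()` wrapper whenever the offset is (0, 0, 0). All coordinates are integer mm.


translate([237, 489, 0]) cube([89, 89, 1633]);
translate([2112, 489, 0]) cube([89, 89, 1633]);
translate([326, 489, 191]) cube([1786, 89, 92]);
translate([326, 489, 1406]) cube([1786, 89, 92]);
translate([357, 578, 87]) cube([103, 17, 1511]);
translate([491, 578, 87]) cube([103, 17, 1511]);
translate([625, 578, 87]) cube([103, 17, 1511]);
translate([759, 578, 87]) cube([103, 17, 1511]);
translate([893, 578, 87]) cube([103, 17, 1511]);
translate([1027, 578, 87]) cube([103, 17, 1511]);
translate([1161, 578, 87]) cube([103, 17, 1511]);
translate([1295, 578, 87]) cube([103, 17, 1511]);
translate([1429, 578, 87]) cube([103, 17, 1511]);
translate([1563, 578, 87]) cube([103, 17, 1511]);
translate([1697, 578, 87]) cube([103, 17, 1511]);
translate([1831, 578, 87]) cube([103, 17, 1511]);
translate([1965, 578, 87]) cube([103, 17, 1511]);


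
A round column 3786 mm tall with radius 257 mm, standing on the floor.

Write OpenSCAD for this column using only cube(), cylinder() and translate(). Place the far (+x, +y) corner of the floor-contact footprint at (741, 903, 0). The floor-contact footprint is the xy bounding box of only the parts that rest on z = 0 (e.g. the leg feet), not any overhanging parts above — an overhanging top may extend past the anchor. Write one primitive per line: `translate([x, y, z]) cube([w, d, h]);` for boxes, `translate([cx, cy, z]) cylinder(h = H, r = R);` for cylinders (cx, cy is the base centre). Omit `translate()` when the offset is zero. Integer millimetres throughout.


translate([484, 646, 0]) cylinder(h = 3786, r = 257);


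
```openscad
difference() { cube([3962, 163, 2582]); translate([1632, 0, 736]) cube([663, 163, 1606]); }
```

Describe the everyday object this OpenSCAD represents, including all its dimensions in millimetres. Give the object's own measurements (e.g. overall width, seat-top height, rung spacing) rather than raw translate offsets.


A wall 3962 mm long (x), 163 mm thick (y), 2582 mm tall, with a rectangular window opening cut through it. The opening is 663 mm wide and 1606 mm tall; its sill is at z = 736 mm and its near (−x) edge is 1632 mm from the wall's −x end. The opening passes through the full wall thickness.


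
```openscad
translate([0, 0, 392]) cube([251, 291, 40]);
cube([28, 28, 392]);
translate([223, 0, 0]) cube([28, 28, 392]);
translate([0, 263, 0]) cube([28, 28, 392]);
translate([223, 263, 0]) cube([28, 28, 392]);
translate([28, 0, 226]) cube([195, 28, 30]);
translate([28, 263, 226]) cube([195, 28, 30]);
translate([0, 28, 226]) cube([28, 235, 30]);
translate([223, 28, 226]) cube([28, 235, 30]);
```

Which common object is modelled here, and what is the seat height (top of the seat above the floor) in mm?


A stool. The seat height is 432 mm.

A 251×291×40 slab at z = 392 on four corner posts — a stool. The seat top is 392 + 40 = 432 mm.


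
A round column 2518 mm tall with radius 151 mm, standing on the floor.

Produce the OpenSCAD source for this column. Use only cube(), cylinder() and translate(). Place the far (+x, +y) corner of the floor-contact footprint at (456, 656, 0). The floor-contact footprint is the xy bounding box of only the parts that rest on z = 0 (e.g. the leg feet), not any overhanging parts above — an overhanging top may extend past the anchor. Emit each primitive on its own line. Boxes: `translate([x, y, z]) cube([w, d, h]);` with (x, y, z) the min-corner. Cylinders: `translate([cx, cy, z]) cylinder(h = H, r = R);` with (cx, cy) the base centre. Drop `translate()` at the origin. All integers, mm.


translate([305, 505, 0]) cylinder(h = 2518, r = 151);


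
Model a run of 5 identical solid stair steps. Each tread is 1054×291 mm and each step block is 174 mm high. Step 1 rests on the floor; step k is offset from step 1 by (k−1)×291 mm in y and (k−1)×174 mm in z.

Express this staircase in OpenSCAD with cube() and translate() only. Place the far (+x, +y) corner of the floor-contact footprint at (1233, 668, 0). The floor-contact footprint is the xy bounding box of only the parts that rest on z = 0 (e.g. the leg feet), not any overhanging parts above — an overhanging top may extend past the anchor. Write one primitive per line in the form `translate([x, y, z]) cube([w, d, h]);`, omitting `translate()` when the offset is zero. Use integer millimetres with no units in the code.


translate([179, 377, 0]) cube([1054, 291, 174]);
translate([179, 668, 174]) cube([1054, 291, 174]);
translate([179, 959, 348]) cube([1054, 291, 174]);
translate([179, 1250, 522]) cube([1054, 291, 174]);
translate([179, 1541, 696]) cube([1054, 291, 174]);


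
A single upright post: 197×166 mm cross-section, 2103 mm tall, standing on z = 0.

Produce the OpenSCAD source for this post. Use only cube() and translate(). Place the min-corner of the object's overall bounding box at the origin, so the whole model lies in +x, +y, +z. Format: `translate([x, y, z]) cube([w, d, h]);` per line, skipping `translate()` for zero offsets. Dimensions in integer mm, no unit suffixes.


cube([197, 166, 2103]);


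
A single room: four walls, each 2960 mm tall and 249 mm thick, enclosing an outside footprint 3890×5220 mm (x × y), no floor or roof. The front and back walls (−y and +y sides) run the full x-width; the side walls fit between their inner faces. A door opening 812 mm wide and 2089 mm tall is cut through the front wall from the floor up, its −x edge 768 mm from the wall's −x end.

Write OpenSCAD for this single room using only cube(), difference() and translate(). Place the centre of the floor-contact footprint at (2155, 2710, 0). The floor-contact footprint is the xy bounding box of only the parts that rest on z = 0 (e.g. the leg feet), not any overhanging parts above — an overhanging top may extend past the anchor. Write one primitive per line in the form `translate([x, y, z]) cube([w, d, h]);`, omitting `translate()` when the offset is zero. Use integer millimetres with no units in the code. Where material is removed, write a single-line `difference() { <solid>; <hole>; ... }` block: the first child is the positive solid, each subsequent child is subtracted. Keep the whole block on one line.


difference() { translate([210, 100, 0]) cube([3890, 249, 2960]); translate([978, 100, 0]) cube([812, 249, 2089]); }
translate([210, 5071, 0]) cube([3890, 249, 2960]);
translate([210, 349, 0]) cube([249, 4722, 2960]);
translate([3851, 349, 0]) cube([249, 4722, 2960]);


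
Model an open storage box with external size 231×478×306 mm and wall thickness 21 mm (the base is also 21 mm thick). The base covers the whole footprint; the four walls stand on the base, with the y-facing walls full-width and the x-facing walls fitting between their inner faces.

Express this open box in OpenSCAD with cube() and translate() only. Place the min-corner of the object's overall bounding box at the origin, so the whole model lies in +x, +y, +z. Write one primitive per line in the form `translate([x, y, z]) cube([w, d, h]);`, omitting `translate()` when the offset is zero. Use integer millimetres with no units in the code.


cube([231, 478, 21]);
translate([0, 0, 21]) cube([231, 21, 285]);
translate([0, 457, 21]) cube([231, 21, 285]);
translate([0, 21, 21]) cube([21, 436, 285]);
translate([210, 21, 21]) cube([21, 436, 285]);


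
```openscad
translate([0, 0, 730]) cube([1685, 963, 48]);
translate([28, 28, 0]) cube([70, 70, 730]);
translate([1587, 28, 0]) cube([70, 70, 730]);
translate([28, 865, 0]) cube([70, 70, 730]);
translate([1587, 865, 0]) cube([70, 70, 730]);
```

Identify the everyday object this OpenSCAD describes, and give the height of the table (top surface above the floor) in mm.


A table. The table height is 778 mm.

A 1685×963×48 slab sits at z = 730 on four 70 mm square posts — a table. The top surface is at 730 + 48 = 778 mm.


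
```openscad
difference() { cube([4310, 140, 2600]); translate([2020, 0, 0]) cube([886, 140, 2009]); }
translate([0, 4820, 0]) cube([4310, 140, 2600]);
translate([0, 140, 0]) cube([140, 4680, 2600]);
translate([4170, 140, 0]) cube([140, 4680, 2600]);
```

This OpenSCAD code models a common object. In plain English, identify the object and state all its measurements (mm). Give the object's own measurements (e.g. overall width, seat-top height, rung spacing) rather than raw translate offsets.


A single room: four walls, each 2600 mm tall and 140 mm thick, enclosing an outside footprint 4310×4960 mm (x × y), no floor or roof. The front and back walls (−y and +y sides) run the full x-width; the side walls fit between their inner faces. A door opening 886 mm wide and 2009 mm tall is cut through the front wall from the floor up, its −x edge 2020 mm from the wall's −x end.


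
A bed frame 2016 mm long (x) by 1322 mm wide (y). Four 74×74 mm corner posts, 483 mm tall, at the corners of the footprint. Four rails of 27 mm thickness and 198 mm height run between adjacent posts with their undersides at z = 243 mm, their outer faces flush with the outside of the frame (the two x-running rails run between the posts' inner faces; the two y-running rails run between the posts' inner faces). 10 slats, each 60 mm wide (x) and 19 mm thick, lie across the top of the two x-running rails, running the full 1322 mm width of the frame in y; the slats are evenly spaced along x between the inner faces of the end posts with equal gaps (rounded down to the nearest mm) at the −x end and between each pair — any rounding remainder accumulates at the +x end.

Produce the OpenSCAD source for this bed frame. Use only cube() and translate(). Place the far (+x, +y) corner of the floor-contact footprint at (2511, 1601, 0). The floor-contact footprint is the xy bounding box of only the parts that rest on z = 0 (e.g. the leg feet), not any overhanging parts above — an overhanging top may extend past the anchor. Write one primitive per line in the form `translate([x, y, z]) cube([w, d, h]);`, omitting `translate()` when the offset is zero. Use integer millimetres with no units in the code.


translate([495, 279, 0]) cube([74, 74, 483]);
translate([495, 1527, 0]) cube([74, 74, 483]);
translate([2437, 279, 0]) cube([74, 74, 483]);
translate([2437, 1527, 0]) cube([74, 74, 483]);
translate([569, 279, 243]) cube([1868, 27, 198]);
translate([569, 1574, 243]) cube([1868, 27, 198]);
translate([495, 353, 243]) cube([27, 1174, 198]);
translate([2484, 353, 243]) cube([27, 1174, 198]);
translate([684, 279, 441]) cube([60, 1322, 19]);
translate([859, 279, 441]) cube([60, 1322, 19]);
translate([1034, 279, 441]) cube([60, 1322, 19]);
translate([1209, 279, 441]) cube([60, 1322, 19]);
translate([1384, 279, 441]) cube([60, 1322, 19]);
translate([1559, 279, 441]) cube([60, 1322, 19]);
translate([1734, 279, 441]) cube([60, 1322, 19]);
translate([1909, 279, 441]) cube([60, 1322, 19]);
translate([2084, 279, 441]) cube([60, 1322, 19]);
translate([2259, 279, 441]) cube([60, 1322, 19]);


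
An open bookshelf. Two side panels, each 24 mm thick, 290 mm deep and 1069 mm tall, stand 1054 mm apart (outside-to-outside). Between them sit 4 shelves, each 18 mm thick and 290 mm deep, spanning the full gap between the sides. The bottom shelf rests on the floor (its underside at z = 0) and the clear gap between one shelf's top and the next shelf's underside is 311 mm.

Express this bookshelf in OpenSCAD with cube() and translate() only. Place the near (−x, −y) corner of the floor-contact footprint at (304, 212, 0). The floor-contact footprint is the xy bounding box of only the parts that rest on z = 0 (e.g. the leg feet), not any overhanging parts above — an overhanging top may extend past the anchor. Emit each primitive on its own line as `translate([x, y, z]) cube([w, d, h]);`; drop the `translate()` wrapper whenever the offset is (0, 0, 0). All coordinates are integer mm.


translate([304, 212, 0]) cube([24, 290, 1069]);
translate([1334, 212, 0]) cube([24, 290, 1069]);
translate([328, 212, 0]) cube([1006, 290, 18]);
translate([328, 212, 329]) cube([1006, 290, 18]);
translate([328, 212, 658]) cube([1006, 290, 18]);
translate([328, 212, 987]) cube([1006, 290, 18]);


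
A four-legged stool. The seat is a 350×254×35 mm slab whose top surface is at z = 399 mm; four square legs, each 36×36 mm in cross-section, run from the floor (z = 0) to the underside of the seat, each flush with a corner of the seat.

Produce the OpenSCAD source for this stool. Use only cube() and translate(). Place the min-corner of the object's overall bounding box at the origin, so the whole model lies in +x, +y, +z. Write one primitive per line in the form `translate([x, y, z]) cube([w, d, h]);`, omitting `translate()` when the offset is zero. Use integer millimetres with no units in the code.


// leg_h = 399 - 35 = 364
translate([0, 0, 364]) cube([350, 254, 35]);
cube([36, 36, 364]);
translate([314, 0, 0]) cube([36, 36, 364]);
translate([0, 218, 0]) cube([36, 36, 364]);
translate([314, 218, 0]) cube([36, 36, 364]);


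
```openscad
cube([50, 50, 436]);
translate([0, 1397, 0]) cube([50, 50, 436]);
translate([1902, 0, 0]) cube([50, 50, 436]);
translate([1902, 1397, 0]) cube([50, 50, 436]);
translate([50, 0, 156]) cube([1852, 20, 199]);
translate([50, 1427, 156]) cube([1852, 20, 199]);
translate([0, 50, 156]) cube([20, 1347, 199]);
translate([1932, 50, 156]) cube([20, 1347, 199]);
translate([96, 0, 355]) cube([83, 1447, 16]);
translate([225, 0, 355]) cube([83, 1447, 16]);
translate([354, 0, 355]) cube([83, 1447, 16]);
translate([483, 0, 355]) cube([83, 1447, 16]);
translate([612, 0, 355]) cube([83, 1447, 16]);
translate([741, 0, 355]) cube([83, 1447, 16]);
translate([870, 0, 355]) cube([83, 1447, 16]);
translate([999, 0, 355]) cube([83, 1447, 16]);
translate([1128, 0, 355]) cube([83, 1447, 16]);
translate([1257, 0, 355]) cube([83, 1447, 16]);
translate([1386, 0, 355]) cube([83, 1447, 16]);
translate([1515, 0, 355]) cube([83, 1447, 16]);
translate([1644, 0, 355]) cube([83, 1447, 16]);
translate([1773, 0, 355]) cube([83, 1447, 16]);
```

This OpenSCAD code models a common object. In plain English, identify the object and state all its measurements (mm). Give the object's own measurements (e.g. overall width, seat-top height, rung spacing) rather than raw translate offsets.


A bed frame 1952 mm long (x) by 1447 mm wide (y). Four 50×50 mm corner posts, 436 mm tall, at the corners of the footprint. Four rails of 20 mm thickness and 199 mm height run between adjacent posts with their undersides at z = 156 mm, their outer faces flush with the outside of the frame (the two x-running rails run between the posts' inner faces; the two y-running rails run between the posts' inner faces). 14 slats, each 83 mm wide (x) and 16 mm thick, lie across the top of the two x-running rails, running the full 1447 mm width of the frame in y; along x they sit between the end posts with a 46 mm gap after the −x posts and between neighbouring slats and before the +x posts.


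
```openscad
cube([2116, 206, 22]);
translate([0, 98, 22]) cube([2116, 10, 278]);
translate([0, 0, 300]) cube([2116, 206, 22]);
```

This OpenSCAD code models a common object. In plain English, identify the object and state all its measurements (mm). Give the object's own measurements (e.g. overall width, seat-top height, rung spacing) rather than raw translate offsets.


An I-beam lying along x, 2116 mm long. Overall section height 322 mm. Two flanges 206 mm wide (y) and 22 mm thick, one on the floor and one at the top; a web 10 mm thick runs between them, centred on the flange width.


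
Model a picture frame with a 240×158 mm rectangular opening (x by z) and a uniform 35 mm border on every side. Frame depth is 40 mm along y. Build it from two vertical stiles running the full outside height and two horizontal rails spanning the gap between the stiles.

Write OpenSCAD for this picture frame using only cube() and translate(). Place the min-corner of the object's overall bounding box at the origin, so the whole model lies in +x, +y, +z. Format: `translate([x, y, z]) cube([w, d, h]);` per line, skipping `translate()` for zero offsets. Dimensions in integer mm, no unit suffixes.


cube([35, 40, 228]);
translate([275, 0, 0]) cube([35, 40, 228]);
translate([35, 0, 0]) cube([240, 40, 35]);
translate([35, 0, 193]) cube([240, 40, 35]);
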